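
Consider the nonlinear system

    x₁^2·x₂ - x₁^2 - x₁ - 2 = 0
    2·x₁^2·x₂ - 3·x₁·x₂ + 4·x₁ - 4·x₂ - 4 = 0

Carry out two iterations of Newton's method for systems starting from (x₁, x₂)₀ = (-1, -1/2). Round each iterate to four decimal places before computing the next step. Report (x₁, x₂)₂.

(-1.6553, -2.6922)

At (-1, -1/2): F = (-2.5000, -8.5000).
Jacobian J = [[2·x₁·x₂ - 2·x₁ - 1, x₁^2], [4·x₁·x₂ - 3·x₂ + 4, 2·x₁^2 - 3·x₁ - 4]].
At the point, J = [[2.0000, 1.0000], [7.5000, 1.0000]] (det J = -5.5000).
Solving J·Δ = −F gives Δ = (1.0909, 0.3182).
Then the next iterate is (x₁, x₂)₁ = (0.0909, -0.1818).
Round to (0.0909, -0.1818) and repeat: F = (-2.100665, -2.862627), J = [[-1.214851, 0.008263], [4.479298, -4.256174]].
Δ = (-1.7462, -2.5104), so (x₁, x₂)₂ = (-1.6553, -2.6922).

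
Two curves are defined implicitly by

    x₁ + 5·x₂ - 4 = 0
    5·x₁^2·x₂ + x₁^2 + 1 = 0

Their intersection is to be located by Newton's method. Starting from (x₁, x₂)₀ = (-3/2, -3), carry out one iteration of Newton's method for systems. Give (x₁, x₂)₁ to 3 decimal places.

(-1.893, 1.179)

At (-3/2, -3): F = (-20.500, -30.500).
Jacobian J = [[1, 5], [10·x₁·x₂ + 2·x₁, 5·x₁^2]].
At the point, J = [[1.000, 5.000], [42.000, 11.250]] (det J = -198.750).
Solving J·Δ = −F gives Δ = (-0.393, 4.179).
Then the next iterate is (x₁, x₂)₁ = (-1.893, 1.179).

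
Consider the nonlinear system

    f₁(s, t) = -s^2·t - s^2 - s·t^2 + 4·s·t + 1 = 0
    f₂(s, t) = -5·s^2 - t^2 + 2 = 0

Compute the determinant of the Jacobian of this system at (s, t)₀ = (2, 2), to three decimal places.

J = [[-2·s·t - 2·s - t^2 + 4·t, -s^2 - 2·s·t + 4·s], [-10·s, -2·t]].
At the point, J = [[-8.000, -4.000], [-20.000, -4.000]].
det J = -48.000.

-48.000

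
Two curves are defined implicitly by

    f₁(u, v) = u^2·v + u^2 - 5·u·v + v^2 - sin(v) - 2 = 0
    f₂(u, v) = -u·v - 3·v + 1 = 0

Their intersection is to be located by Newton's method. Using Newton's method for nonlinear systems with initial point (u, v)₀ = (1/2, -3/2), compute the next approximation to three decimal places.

(1.481, 0.706)

At (1/2, -3/2): F = (4.87249, 6.250).
Jacobian J = [[2·u·v + 2·u - 5·v, u^2 - 5·u + 2·v - cos(v)], [-v, -u - 3]].
At the point, J = [[7.000, -5.32074], [1.500, -3.500]] (det J = -16.51889).
Solving J·Δ = −F gives Δ = (0.981, 2.206).
Then the next iterate is (u, v)₁ = (1.481, 0.706).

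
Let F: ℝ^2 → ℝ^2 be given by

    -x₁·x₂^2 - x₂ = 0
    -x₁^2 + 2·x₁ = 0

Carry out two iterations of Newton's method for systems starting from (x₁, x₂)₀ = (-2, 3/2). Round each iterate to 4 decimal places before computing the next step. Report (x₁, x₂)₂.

(-0.1333, 2.6999)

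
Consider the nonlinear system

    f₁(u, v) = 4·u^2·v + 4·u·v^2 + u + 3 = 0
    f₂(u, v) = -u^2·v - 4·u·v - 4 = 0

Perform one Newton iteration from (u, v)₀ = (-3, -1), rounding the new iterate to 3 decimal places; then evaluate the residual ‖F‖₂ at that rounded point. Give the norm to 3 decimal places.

At (-3, -1): F = (-48.000, -7.000).
Jacobian J = [[8·u·v + 4·v^2 + 1, 4·u^2 + 8·u·v], [-2·u·v - 4·v, -u^2 - 4·u]].
At the point, J = [[29.000, 60.000], [-2.000, 3.000]] (det J = 207.000).
Solving J·Δ = −F gives Δ = (-1.333, 1.444).
Then the next iterate is (u, v)₁ = (-4.333, 0.444).
Re-evaluating at (-4.333, 0.444): F = (28.59444, -4.64064), so ‖F‖₂ = 28.969.

28.969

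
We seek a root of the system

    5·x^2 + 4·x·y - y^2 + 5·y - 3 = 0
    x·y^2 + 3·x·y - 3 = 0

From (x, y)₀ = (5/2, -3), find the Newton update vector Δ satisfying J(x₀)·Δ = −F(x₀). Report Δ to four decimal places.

(2.6269, -0.4000)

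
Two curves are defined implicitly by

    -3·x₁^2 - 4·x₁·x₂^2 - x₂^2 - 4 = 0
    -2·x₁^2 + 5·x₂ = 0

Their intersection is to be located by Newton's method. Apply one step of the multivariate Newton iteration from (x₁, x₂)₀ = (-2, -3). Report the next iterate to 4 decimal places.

(1.3843, -3.8148)

At (-2, -3): F = (47.0000, -23.0000).
Jacobian J = [[-6·x₁ - 4·x₂^2, -8·x₁·x₂ - 2·x₂], [-4·x₁, 5]].
At the point, J = [[-24.0000, -42.0000], [8.0000, 5.0000]] (det J = 216.0000).
Solving J·Δ = −F gives Δ = (3.3843, -0.8148).
Then the next iterate is (x₁, x₂)₁ = (1.3843, -3.8148).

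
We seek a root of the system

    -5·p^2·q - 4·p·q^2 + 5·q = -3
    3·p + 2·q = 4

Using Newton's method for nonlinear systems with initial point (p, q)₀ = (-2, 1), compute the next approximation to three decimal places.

(-2.000, 5.000)

At (-2, 1): F = (-4.000, -8.000).
Jacobian J = [[-10·p·q - 4·q^2, -5·p^2 - 8·p·q + 5], [3, 2]].
At the point, J = [[16.000, 1.000], [3.000, 2.000]] (det J = 29.000).
Solving J·Δ = −F gives Δ = (0.000, 4.000).
Then the next iterate is (p, q)₁ = (-2.000, 5.000).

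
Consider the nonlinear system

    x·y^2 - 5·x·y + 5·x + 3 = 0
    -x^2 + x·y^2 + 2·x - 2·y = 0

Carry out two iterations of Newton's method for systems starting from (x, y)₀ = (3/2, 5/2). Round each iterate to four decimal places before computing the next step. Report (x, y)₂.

(2.4432, 1.6144)

At (3/2, 5/2): F = (1.1250, 5.1250).
Jacobian J = [[y^2 - 5·y + 5, 2·x·y - 5·x], [-2·x + y^2 + 2, 2·x·y - 2]].
At the point, J = [[-1.2500, 0.0000], [5.2500, 5.5000]] (det J = -6.8750).
Solving J·Δ = −F gives Δ = (0.9000, -1.7909).
Then the next iterate is (x, y)₁ = (2.4000, 0.7091).
Round to (2.4000, 0.7091) and repeat: F = (7.697575, -1.171425), J = [[1.957323, -8.596320], [-2.297177, 1.403680]].
Δ = (0.0432, 0.9053), so (x, y)₂ = (2.4432, 1.6144).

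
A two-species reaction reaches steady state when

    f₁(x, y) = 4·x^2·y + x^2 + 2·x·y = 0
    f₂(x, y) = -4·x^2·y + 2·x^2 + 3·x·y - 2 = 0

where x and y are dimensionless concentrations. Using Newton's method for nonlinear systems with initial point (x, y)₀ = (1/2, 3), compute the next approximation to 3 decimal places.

At (1/2, 3): F = (6.250, 0.000).
Jacobian J = [[8·x·y + 2·x + 2·y, 4·x^2 + 2·x], [-8·x·y + 4·x + 3·y, -4·x^2 + 3·x]].
At the point, J = [[19.000, 2.000], [-1.000, 0.500]] (det J = 11.500).
Solving J·Δ = −F gives Δ = (-0.272, -0.543).
Then the next iterate is (x, y)₁ = (0.228, 2.457).

(0.228, 2.457)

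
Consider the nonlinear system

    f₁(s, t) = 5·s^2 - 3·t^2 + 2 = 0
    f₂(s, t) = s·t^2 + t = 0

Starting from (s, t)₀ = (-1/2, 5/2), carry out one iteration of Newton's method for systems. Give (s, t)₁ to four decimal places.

(-0.6370, 1.5123)

At (-1/2, 5/2): F = (-15.5000, -0.6250).
Jacobian J = [[10·s, -6·t], [t^2, 2·s·t + 1]].
At the point, J = [[-5.0000, -15.0000], [6.2500, -1.5000]] (det J = 101.2500).
Solving J·Δ = −F gives Δ = (-0.1370, -0.9877).
Then the next iterate is (s, t)₁ = (-0.6370, 1.5123).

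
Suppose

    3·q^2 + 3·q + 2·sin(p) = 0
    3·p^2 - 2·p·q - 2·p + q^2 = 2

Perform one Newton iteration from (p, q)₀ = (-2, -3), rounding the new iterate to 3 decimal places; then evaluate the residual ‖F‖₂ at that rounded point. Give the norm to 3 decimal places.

4.992

At (-2, -3): F = (16.18141, 11.000).
Jacobian J = [[2·cos(p), 6·q + 3], [6·p - 2·q - 2, -2·p + 2·q]].
At the point, J = [[-0.83229, -15.000], [-8.000, -2.000]] (det J = -118.33541).
Solving J·Δ = −F gives Δ = (1.121, 1.017).
Then the next iterate is (p, q)₁ = (-0.879, -1.983).
Re-evaluating at (-0.879, -1.983): F = (4.30766, 2.52210), so ‖F‖₂ = 4.992.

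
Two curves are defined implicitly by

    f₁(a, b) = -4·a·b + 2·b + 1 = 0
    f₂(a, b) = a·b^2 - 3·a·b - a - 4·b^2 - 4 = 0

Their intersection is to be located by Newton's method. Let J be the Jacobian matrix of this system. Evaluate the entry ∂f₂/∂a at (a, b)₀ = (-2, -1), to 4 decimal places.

3.0000

∂f₂/∂a = b^2 - 3·b - 1.
At (-2, -1) this is 3.0000.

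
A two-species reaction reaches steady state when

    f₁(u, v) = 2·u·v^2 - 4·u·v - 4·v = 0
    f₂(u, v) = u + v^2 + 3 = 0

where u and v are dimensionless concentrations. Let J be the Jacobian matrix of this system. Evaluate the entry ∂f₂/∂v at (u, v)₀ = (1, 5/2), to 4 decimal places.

5.0000

∂f₂/∂v = 2·v.
At (1, 5/2) this is 5.0000.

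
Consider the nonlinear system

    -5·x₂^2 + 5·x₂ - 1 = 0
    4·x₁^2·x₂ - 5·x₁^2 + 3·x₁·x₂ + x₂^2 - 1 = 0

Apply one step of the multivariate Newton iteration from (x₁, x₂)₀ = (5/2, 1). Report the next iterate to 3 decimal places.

(-0.325, 0.800)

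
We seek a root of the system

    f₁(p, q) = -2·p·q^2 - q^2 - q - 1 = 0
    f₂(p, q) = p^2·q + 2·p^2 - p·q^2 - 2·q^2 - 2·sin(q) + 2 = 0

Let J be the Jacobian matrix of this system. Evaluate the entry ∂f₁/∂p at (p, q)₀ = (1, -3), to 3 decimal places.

-18.000

∂f₁/∂p = -2·q^2.
At (1, -3) this is -18.000.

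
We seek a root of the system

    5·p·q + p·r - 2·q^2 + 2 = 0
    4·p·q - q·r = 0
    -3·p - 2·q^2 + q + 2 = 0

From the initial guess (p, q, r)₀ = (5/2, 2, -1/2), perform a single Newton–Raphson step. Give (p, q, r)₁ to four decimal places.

(1.2407, 0.8969, -0.8288)

At (5/2, 2, -1/2): F = (17.7500, 21.0000, -11.5000).
Jacobian J = [[5·q + r, 5·p - 4·q, p], [4·q, 4·p - r, -q], [-3, -4·q + 1, 0]].
At the point, J = [[9.5000, 4.5000, 2.5000], [8.0000, 10.5000, -2.0000], [-3.0000, -7.0000, 0.0000]] (det J = -167.2500).
Solving J·Δ = −F gives Δ = (-1.2593, -1.1031, -0.3288).
Then the next iterate is (p, q, r)₁ = (1.2407, 0.8969, -0.8288).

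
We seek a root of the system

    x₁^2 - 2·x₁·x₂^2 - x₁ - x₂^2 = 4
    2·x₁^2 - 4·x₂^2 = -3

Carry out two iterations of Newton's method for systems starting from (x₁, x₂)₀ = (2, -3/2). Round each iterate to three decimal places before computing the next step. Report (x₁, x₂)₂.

(-2.141, 0.152)

At (2, -3/2): F = (-13.250, 2.000).
Jacobian J = [[2·x₁ - 2·x₂^2 - 1, -4·x₁·x₂ - 2·x₂], [4·x₁, -8·x₂]].
At the point, J = [[-1.500, 15.000], [8.000, 12.000]] (det J = -138.000).
Solving J·Δ = −F gives Δ = (-1.370, 0.746).
Then the next iterate is (x₁, x₂)₁ = (0.630, -0.754).
Round to (0.630, -0.754) and repeat: F = (-5.51795, 1.51974), J = [[-0.87703, 3.40808], [2.520, 6.032]].
Δ = (-2.771, 0.906), so (x₁, x₂)₂ = (-2.141, 0.152).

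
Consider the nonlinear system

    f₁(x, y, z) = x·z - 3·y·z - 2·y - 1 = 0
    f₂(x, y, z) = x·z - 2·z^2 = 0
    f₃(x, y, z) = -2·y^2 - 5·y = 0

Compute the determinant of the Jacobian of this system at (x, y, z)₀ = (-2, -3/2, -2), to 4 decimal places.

7.0000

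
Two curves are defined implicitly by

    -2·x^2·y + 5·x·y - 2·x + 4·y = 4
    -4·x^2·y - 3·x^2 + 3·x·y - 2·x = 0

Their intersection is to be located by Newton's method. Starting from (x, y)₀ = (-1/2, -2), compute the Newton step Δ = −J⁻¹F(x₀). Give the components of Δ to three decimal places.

(-0.137, 2.811)

At (-1/2, -2): F = (-5.000, 5.250).
Jacobian J = [[-4·x·y + 5·y - 2, -2·x^2 + 5·x + 4], [-8·x·y - 6·x + 3·y - 2, -4·x^2 + 3·x]].
At the point, J = [[-16.000, 1.000], [-13.000, -2.500]] (det J = 53.000).
Solving J·Δ = −F gives Δ = (-0.137, 2.811).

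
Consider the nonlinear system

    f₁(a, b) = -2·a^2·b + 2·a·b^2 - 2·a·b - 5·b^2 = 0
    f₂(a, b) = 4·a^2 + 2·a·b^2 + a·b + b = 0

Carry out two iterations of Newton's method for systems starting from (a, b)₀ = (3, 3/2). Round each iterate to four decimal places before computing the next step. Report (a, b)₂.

At (3, 3/2): F = (-33.7500, 55.5000).
Jacobian J = [[-4·a·b + 2·b^2 - 2·b, -2·a^2 + 4·a·b - 2·a - 10·b], [8·a + 2·b^2 + b, 4·a·b + a + 1]].
At the point, J = [[-16.5000, -21.0000], [30.0000, 22.0000]] (det J = 267.0000).
Solving J·Δ = −F gives Δ = (-1.5843, -0.3624).
Then the next iterate is (a, b)₁ = (1.4157, 1.1376).
Round to (1.4157, 1.1376) and repeat: F = (-10.587430, 14.429137), J = [[-6.128934, -11.773812], [15.051468, 8.857701]].
Δ = (-0.6191, -0.5769), so (a, b)₂ = (0.7966, 0.5607).

(0.7966, 0.5607)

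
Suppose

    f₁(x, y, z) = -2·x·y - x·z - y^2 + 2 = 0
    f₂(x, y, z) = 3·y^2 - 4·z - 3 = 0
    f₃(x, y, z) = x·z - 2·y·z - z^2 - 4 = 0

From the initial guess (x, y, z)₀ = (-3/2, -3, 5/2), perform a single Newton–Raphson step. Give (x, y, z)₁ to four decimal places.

(-0.1270, -2.0246, 1.6107)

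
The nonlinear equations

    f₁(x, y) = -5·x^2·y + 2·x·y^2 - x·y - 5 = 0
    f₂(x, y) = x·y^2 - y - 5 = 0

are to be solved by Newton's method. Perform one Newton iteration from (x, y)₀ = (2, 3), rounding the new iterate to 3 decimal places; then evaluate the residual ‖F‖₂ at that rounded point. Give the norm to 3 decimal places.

At (2, 3): F = (-35.000, 10.000).
Jacobian J = [[-10·x·y + 2·y^2 - y, -5·x^2 + 4·x·y - x], [y^2, 2·x·y - 1]].
At the point, J = [[-45.000, 2.000], [9.000, 11.000]] (det J = -513.000).
Solving J·Δ = −F gives Δ = (-0.789, -0.263).
Then the next iterate is (x, y)₁ = (1.211, 2.737).
Re-evaluating at (1.211, 2.737): F = (-10.24024, 1.33481), so ‖F‖₂ = 10.327.

10.327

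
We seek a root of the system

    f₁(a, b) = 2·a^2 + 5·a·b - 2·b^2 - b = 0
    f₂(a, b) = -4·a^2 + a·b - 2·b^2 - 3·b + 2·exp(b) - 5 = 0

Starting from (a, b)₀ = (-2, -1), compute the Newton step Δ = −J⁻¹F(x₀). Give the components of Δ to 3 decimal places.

(1.156, 0.282)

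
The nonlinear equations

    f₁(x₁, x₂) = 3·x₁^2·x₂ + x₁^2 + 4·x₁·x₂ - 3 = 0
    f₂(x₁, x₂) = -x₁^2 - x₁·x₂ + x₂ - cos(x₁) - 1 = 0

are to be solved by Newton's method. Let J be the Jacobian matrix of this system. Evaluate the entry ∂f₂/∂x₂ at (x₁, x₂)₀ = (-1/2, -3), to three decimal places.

1.500

∂f₂/∂x₂ = -x₁ + 1.
At (-1/2, -3) this is 1.500.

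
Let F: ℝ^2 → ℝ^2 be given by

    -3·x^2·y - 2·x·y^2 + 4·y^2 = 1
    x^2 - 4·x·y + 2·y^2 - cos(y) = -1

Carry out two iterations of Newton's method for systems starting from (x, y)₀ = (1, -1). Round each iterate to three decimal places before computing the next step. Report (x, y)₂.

At (1, -1): F = (4.000, 7.45970).
Jacobian J = [[-6·x·y - 2·y^2, -3·x^2 - 4·x·y + 8·y], [2·x - 4·y, -4·x + 4·y + sin(y)]].
At the point, J = [[4.000, -7.000], [6.000, -8.84147]] (det J = 6.63412).
Solving J·Δ = −F gives Δ = (-2.540, -0.880).
Then the next iterate is (x, y)₁ = (-1.540, -1.880).
Round to (-1.540, -1.880) and repeat: F = (37.39938, -0.83610), J = [[-24.440, -33.73560], [4.440, -2.31258]].
Δ = (0.556, 0.706), so (x, y)₂ = (-0.984, -1.174).

(-0.984, -1.174)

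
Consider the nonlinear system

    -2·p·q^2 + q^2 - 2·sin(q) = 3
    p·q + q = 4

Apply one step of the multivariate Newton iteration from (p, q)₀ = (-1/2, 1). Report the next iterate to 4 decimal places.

(1.7647, 3.4705)

At (-1/2, 1): F = (-2.682942, -3.5000).
Jacobian J = [[-2·q^2, -4·p·q + 2·q - 2·cos(q)], [q, p + 1]].
At the point, J = [[-2.0000, 2.919395], [1.0000, 0.5000]] (det J = -3.919395).
Solving J·Δ = −F gives Δ = (2.2647, 2.4705).
Then the next iterate is (p, q)₁ = (1.7647, 3.4705).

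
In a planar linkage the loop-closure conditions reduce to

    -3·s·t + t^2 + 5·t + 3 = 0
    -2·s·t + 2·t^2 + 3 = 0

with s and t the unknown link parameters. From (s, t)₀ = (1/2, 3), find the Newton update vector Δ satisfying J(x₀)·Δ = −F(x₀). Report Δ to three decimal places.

(1.821, -0.643)

At (1/2, 3): F = (22.500, 18.000).
Jacobian J = [[-3·t, -3·s + 2·t + 5], [-2·t, -2·s + 4·t]].
At the point, J = [[-9.000, 9.500], [-6.000, 11.000]] (det J = -42.000).
Solving J·Δ = −F gives Δ = (1.821, -0.643).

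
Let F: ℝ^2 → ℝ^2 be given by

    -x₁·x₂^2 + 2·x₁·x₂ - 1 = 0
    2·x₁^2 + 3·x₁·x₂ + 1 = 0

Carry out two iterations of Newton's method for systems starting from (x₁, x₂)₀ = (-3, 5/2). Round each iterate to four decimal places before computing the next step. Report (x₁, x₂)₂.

(-3.0660, 2.1523)

At (-3, 5/2): F = (2.7500, -3.5000).
Jacobian J = [[-x₂^2 + 2·x₂, -2·x₁·x₂ + 2·x₁], [4·x₁ + 3·x₂, 3·x₁]].
At the point, J = [[-1.2500, 9.0000], [-4.5000, -9.0000]] (det J = 51.7500).
Solving J·Δ = −F gives Δ = (-0.1304, -0.3237).
Then the next iterate is (x₁, x₂)₁ = (-3.1304, 2.1763).
Round to (-3.1304, 2.1763) and repeat: F = (0.201077, 0.160740), J = [[-0.383682, 7.364579], [-5.9927, -9.3912]].
Δ = (0.0644, -0.0240), so (x₁, x₂)₂ = (-3.0660, 2.1523).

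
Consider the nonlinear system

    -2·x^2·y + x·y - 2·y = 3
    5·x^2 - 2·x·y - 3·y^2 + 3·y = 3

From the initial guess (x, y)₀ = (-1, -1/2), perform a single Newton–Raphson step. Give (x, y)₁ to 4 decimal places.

(-1.1577, -0.5212)

At (-1, -1/2): F = (-0.5000, -1.2500).
Jacobian J = [[-4·x·y + y, -2·x^2 + x - 2], [10·x - 2·y, -2·x - 6·y + 3]].
At the point, J = [[-2.5000, -5.0000], [-9.0000, 8.0000]] (det J = -65.0000).
Solving J·Δ = −F gives Δ = (-0.1577, -0.0212).
Then the next iterate is (x, y)₁ = (-1.1577, -0.5212).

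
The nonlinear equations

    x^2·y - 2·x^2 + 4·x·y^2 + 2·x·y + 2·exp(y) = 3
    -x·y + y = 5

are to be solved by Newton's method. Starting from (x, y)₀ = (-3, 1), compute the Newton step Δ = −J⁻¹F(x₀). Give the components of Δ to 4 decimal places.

(3.5089, 1.1272)

At (-3, 1): F = (-24.563436, -1.0000).
Jacobian J = [[2·x·y - 4·x + 4·y^2 + 2·y, x^2 + 8·x·y + 2·x + 2·exp(y)], [-y, -x + 1]].
At the point, J = [[12.0000, -15.563436], [-1.0000, 4.0000]] (det J = 32.436564).
Solving J·Δ = −F gives Δ = (3.5089, 1.1272).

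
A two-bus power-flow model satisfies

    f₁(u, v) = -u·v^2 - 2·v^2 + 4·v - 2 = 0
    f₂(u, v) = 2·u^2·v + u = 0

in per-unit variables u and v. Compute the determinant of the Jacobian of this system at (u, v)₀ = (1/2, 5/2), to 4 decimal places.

J = [[-v^2, -2·u·v - 4·v + 4], [4·u·v + 1, 2·u^2]].
At the point, J = [[-6.2500, -8.5000], [6.0000, 0.5000]].
det J = 47.8750.

47.8750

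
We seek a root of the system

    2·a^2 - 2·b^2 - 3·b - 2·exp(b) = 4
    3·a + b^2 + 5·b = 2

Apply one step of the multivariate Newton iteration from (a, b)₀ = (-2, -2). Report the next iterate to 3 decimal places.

At (-2, -2): F = (1.72933, -14.000).
Jacobian J = [[4·a, -4·b - 2·exp(b) - 3], [3, 2·b + 5]].
At the point, J = [[-8.000, 4.72933], [3.000, 1.000]] (det J = -22.18799).
Solving J·Δ = −F gives Δ = (3.062, 4.814).
Then the next iterate is (a, b)₁ = (1.062, 2.814).

(1.062, 2.814)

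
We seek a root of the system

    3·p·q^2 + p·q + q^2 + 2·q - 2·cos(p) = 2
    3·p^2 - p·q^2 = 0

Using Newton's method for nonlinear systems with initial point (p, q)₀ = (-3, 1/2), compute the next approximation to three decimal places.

(-1.499, 0.381)

At (-3, 1/2): F = (-2.52002, 27.750).
Jacobian J = [[3·q^2 + q + 2·sin(p), 6·p·q + p + 2·q + 2], [6·p - q^2, -2·p·q]].
At the point, J = [[0.96776, -9.000], [-18.250, 3.000]] (det J = -161.34672).
Solving J·Δ = −F gives Δ = (1.501, -0.119).
Then the next iterate is (p, q)₁ = (-1.499, 0.381).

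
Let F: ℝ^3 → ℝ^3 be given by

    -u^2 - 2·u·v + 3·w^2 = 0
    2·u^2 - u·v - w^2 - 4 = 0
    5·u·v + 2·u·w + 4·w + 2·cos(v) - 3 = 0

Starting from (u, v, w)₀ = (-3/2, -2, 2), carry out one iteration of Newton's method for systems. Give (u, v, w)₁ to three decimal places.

At (-3/2, -2, 2): F = (3.750, -6.500, 13.16771).
Jacobian J = [[-2·u - 2·v, -2·u, 6·w], [4·u - v, -u, -2·w], [5·v + 2·w, 5·u - 2·sin(v), 2·u + 4]].
At the point, J = [[7.000, 3.000, 12.000], [-4.000, 1.500, -4.000], [-6.000, -5.68141, 1.000]] (det J = 316.12810).
Solving J·Δ = −F gives Δ = (0.038, 2.125, -0.866).
Then the next iterate is (u, v, w)₁ = (-1.462, 0.125, 1.134).

(-1.462, 0.125, 1.134)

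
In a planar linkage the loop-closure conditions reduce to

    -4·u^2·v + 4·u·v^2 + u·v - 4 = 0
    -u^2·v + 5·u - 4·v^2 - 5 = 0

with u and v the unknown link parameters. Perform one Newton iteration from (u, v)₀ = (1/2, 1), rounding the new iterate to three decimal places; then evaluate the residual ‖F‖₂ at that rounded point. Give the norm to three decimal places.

17.186

At (1/2, 1): F = (-2.500, -6.750).
Jacobian J = [[-8·u·v + 4·v^2 + v, -4·u^2 + 8·u·v + u], [-2·u·v + 5, -u^2 - 8·v]].
At the point, J = [[1.000, 3.500], [4.000, -8.250]] (det J = -22.250).
Solving J·Δ = −F gives Δ = (1.989, 0.146).
Then the next iterate is (u, v)₁ = (2.489, 1.146).
Re-evaluating at (2.489, 1.146): F = (-16.47067, -4.90787), so ‖F‖₂ = 17.186.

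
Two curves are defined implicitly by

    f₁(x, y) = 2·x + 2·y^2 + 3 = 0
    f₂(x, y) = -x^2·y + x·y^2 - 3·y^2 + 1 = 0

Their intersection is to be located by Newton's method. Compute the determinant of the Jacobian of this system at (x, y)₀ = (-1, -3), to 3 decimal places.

82.000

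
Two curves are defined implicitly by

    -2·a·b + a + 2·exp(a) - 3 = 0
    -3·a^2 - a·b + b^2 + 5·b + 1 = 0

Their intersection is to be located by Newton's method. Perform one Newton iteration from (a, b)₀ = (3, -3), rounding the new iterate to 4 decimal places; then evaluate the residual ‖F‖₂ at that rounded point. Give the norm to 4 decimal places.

At (3, -3): F = (58.171074, -23.0000).
Jacobian J = [[-2·b + 2·exp(a) + 1, -2·a], [-6·a - b, -a + 2·b + 5]].
At the point, J = [[47.171074, -6.0000], [-15.0000, -4.0000]] (det J = -278.684295).
Solving J·Δ = −F gives Δ = (-1.3301, -0.7620).
Then the next iterate is (a, b)₁ = (1.6699, -3.7620).
Re-evaluating at (1.6699, -3.7620): F = (21.857501, -5.740890), so ‖F‖₂ = 22.5989.

22.5989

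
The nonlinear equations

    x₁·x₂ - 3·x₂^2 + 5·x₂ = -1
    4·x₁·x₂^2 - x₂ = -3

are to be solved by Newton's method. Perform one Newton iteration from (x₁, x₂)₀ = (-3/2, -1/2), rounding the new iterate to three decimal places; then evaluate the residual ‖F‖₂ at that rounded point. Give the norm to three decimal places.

0.484

At (-3/2, -1/2): F = (-1.500, 2.000).
Jacobian J = [[x₂, x₁ - 6·x₂ + 5], [4·x₂^2, 8·x₁·x₂ - 1]].
At the point, J = [[-0.500, 6.500], [1.000, 5.000]] (det J = -9.000).
Solving J·Δ = −F gives Δ = (-2.278, 0.056).
Then the next iterate is (x₁, x₂)₁ = (-3.778, -0.444).
Re-evaluating at (-3.778, -0.444): F = (-0.13398, 0.46488), so ‖F‖₂ = 0.484.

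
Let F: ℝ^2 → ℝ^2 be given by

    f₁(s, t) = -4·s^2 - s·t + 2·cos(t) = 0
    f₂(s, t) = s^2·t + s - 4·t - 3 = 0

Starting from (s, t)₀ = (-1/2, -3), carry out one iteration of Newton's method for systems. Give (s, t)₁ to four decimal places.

At (-1/2, -3): F = (-4.479985, 7.7500).
Jacobian J = [[-8·s - t, -s - 2·sin(t)], [2·s·t + 1, s^2 - 4]].
At the point, J = [[7.0000, 0.782240], [4.0000, -3.7500]] (det J = -29.378960).
Solving J·Δ = −F gives Δ = (0.3655, 2.4565).
Then the next iterate is (s, t)₁ = (-0.1345, -0.5435).

(-0.1345, -0.5435)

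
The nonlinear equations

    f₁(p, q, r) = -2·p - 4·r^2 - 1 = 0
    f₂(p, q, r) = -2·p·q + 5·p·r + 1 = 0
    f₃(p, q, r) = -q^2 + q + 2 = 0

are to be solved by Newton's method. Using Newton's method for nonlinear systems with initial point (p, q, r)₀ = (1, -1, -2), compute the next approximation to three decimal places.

At (1, -1, -2): F = (-19.000, -7.000, 0.000).
Jacobian J = [[-2, 0, -8·r], [-2·q + 5·r, -2·p, 5·p], [0, -2·q + 1, 0]].
At the point, J = [[-2.000, 0.000, 16.000], [-8.000, -2.000, 5.000], [0.000, 3.000, 0.000]] (det J = -354.000).
Solving J·Δ = −F gives Δ = (-0.144, 0.000, 1.169).
Then the next iterate is (p, q, r)₁ = (0.856, -1.000, -0.831).

(0.856, -1.000, -0.831)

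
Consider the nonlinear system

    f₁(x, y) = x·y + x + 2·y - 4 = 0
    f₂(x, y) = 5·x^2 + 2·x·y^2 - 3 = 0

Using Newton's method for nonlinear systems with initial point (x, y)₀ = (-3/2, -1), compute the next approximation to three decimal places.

(4.442, 11.000)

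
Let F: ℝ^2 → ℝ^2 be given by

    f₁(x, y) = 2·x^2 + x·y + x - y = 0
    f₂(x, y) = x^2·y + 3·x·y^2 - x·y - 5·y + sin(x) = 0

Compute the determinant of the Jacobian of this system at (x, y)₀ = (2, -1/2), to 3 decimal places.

J = [[4·x + y + 1, x - 1], [2·x·y + 3·y^2 - y + cos(x), x^2 + 6·x·y - x - 5]].
At the point, J = [[8.500, 1.000], [-1.16615, -9.000]].
det J = -75.334.

-75.334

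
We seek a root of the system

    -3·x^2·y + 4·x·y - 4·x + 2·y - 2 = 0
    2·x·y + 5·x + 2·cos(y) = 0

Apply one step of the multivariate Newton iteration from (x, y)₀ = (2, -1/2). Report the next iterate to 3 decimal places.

At (2, -1/2): F = (-9.000, 9.75517).
Jacobian J = [[-6·x·y + 4·y - 4, -3·x^2 + 4·x + 2], [2·y + 5, 2·x - 2·sin(y)]].
At the point, J = [[0.000, -2.000], [4.000, 4.95885]] (det J = 8.000).
Solving J·Δ = −F gives Δ = (3.140, -4.500).
Then the next iterate is (x, y)₁ = (5.140, -5.000).

(5.140, -5.000)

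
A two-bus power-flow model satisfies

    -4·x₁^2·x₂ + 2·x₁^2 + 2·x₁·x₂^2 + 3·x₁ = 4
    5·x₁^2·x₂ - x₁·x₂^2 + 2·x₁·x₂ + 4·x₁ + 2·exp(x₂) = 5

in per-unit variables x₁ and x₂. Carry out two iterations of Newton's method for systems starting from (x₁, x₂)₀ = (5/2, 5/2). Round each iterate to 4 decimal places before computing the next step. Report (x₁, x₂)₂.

At (5/2, 5/2): F = (-15.2500, 104.364988).
Jacobian J = [[-8·x₁·x₂ + 4·x₁ + 2·x₂^2 + 3, -4·x₁^2 + 4·x₁·x₂], [10·x₁·x₂ - x₂^2 + 2·x₂ + 4, 5·x₁^2 - 2·x₁·x₂ + 2·x₁ + 2·exp(x₂)]].
At the point, J = [[-24.5000, 0.0000], [65.2500, 48.114988]] (det J = -1178.817204).
Solving J·Δ = −F gives Δ = (-0.6224, -1.3250).
Then the next iterate is (x₁, x₂)₁ = (1.8776, 1.1750).
Round to (1.8776, 1.1750) and repeat: F = (-2.701208, 31.518402), J = [[-4.377790, -5.276807], [27.031175, 23.446035]].
Δ = (-2.5748, 1.6242), so (x₁, x₂)₂ = (-0.6972, 2.7992).

(-0.6972, 2.7992)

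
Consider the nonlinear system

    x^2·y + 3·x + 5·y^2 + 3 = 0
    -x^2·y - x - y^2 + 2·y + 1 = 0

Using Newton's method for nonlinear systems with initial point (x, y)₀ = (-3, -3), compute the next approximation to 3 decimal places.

(-2.229, -1.657)

At (-3, -3): F = (12.000, 16.000).
Jacobian J = [[2·x·y + 3, x^2 + 10·y], [-2·x·y - 1, -x^2 - 2·y + 2]].
At the point, J = [[21.000, -21.000], [-19.000, -1.000]] (det J = -420.000).
Solving J·Δ = −F gives Δ = (0.771, 1.343).
Then the next iterate is (x, y)₁ = (-2.229, -1.657).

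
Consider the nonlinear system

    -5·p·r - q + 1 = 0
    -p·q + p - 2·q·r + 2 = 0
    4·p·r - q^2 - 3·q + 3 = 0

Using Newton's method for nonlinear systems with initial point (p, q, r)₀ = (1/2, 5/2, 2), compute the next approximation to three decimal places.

At (1/2, 5/2, 2): F = (-6.500, -8.750, -6.750).
Jacobian J = [[-5·r, -1, -5·p], [-q + 1, -p - 2·r, -2·q], [4·r, -2·q - 3, 4·p]].
At the point, J = [[-10.000, -1.000, -2.500], [-1.500, -4.500, -5.000], [8.000, -8.000, 2.000]] (det J = 407.000).
Solving J·Δ = −F gives Δ = (-0.413, -1.358, -0.404).
Then the next iterate is (p, q, r)₁ = (0.087, 1.142, 1.596).

(0.087, 1.142, 1.596)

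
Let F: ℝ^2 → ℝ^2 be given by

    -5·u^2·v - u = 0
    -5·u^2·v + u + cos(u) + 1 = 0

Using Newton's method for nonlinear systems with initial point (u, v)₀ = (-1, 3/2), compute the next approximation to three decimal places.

(-0.838, 0.653)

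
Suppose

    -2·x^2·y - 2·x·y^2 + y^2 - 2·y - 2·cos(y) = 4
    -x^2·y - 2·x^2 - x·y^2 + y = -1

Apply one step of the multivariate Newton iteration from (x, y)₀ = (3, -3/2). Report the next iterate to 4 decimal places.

At (3, -3/2): F = (14.608526, -11.7500).
Jacobian J = [[-4·x·y - 2·y^2, -2·x^2 - 4·x·y + 2·y + 2·sin(y) - 2], [-2·x·y - 4·x - y^2, -x^2 - 2·x·y + 1]].
At the point, J = [[13.5000, -6.994990], [-5.2500, 1.0000]] (det J = -23.223697).
Solving J·Δ = −F gives Δ = (-2.9101, -3.5279).
Then the next iterate is (x, y)₁ = (0.0899, -5.0279).

(0.0899, -5.0279)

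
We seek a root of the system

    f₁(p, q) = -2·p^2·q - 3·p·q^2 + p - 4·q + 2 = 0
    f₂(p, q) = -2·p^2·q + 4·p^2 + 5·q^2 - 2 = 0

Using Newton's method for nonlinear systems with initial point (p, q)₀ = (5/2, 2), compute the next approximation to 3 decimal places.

(4.213, -0.400)

At (5/2, 2): F = (-58.500, 18.000).
Jacobian J = [[-4·p·q - 3·q^2 + 1, -2·p^2 - 6·p·q - 4], [-4·p·q + 8·p, -2·p^2 + 10·q]].
At the point, J = [[-31.000, -46.500], [0.000, 7.500]] (det J = -232.500).
Solving J·Δ = −F gives Δ = (1.713, -2.400).
Then the next iterate is (p, q)₁ = (4.213, -0.400).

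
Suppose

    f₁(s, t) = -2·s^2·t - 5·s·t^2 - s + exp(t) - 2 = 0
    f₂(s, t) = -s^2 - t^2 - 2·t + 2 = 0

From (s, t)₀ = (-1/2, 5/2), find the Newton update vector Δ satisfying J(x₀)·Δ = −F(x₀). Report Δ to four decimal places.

At (-1/2, 5/2): F = (25.057494, -9.5000).
Jacobian J = [[-4·s·t - 5·t^2 - 1, -2·s^2 - 10·s·t + exp(t)], [-2·s, -2·t - 2]].
At the point, J = [[-27.2500, 24.182494], [1.0000, -7.0000]] (det J = 166.567506).
Solving J·Δ = −F gives Δ = (-0.3262, -1.4037).

(-0.3262, -1.4037)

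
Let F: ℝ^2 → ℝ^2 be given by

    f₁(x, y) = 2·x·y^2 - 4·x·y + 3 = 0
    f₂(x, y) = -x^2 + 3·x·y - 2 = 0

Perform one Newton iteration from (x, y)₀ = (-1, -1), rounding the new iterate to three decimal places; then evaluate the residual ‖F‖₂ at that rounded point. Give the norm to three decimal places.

2.686

At (-1, -1): F = (-3.000, 0.000).
Jacobian J = [[2·y^2 - 4·y, 4·x·y - 4·x], [-2·x + 3·y, 3·x]].
At the point, J = [[6.000, 8.000], [-1.000, -3.000]] (det J = -10.000).
Solving J·Δ = −F gives Δ = (0.900, -0.300).
Then the next iterate is (x, y)₁ = (-0.100, -1.300).
Re-evaluating at (-0.100, -1.300): F = (2.142, -1.620), so ‖F‖₂ = 2.686.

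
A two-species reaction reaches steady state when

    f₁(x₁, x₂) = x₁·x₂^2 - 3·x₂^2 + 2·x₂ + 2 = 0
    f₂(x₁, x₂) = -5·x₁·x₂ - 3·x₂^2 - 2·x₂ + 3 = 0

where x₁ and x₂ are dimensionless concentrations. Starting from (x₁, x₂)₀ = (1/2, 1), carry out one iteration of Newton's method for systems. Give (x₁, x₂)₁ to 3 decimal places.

At (1/2, 1): F = (1.500, -4.500).
Jacobian J = [[x₂^2, 2·x₁·x₂ - 6·x₂ + 2], [-5·x₂, -5·x₁ - 6·x₂ - 2]].
At the point, J = [[1.000, -3.000], [-5.000, -10.500]] (det J = -25.500).
Solving J·Δ = −F gives Δ = (-1.147, 0.118).
Then the next iterate is (x₁, x₂)₁ = (-0.647, 1.118).

(-0.647, 1.118)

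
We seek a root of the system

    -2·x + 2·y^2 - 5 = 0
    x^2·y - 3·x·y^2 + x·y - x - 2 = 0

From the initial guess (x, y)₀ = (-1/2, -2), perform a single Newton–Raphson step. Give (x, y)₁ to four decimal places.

(-0.3361, -1.5410)

At (-1/2, -2): F = (4.0000, 5.0000).
Jacobian J = [[-2, 4·y], [2·x·y - 3·y^2 + y - 1, x^2 - 6·x·y + x]].
At the point, J = [[-2.0000, -8.0000], [-13.0000, -6.2500]] (det J = -91.5000).
Solving J·Δ = −F gives Δ = (0.1639, 0.4590).
Then the next iterate is (x, y)₁ = (-0.3361, -1.5410).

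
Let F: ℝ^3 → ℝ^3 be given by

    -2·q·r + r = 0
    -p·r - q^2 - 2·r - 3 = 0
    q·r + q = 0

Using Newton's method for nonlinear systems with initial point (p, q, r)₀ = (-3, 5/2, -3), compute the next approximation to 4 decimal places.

At (-3, 5/2, -3): F = (12.0000, -12.2500, -5.0000).
Jacobian J = [[0, -2·r, -2·q + 1], [-r, -2·q, -p - 2], [0, r + 1, q]].
At the point, J = [[0.0000, 6.0000, -4.0000], [3.0000, -5.0000, 1.0000], [0.0000, -2.0000, 2.5000]] (det J = -21.0000).
Solving J·Δ = −F gives Δ = (1.4167, -1.4286, 0.8571).
Then the next iterate is (p, q, r)₁ = (-1.5833, 1.0714, -2.1429).

(-1.5833, 1.0714, -2.1429)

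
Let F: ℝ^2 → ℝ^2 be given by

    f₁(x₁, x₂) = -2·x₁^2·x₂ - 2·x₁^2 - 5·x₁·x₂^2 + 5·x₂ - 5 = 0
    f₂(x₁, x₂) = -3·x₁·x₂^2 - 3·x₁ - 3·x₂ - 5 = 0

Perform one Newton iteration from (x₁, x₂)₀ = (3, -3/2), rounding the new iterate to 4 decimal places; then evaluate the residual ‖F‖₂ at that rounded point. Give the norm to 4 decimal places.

22.1141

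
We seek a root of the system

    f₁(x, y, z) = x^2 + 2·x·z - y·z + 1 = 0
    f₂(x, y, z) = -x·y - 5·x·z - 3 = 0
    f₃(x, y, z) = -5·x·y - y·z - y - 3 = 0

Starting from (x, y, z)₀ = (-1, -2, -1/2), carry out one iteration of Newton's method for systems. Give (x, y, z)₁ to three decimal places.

(-0.226, -1.354, 0.174)

At (-1, -2, -1/2): F = (2.000, -7.500, -12.000).
Jacobian J = [[2·x + 2·z, -z, 2·x - y], [-y - 5·z, -x, -5·x], [-5·y, -5·x - z - 1, -y]].
At the point, J = [[-3.000, 0.500, 0.000], [4.500, 1.000, 5.000], [10.000, 4.500, 2.000]] (det J = 82.000).
Solving J·Δ = −F gives Δ = (0.774, 0.646, 0.674).
Then the next iterate is (x, y, z)₁ = (-0.226, -1.354, 0.174).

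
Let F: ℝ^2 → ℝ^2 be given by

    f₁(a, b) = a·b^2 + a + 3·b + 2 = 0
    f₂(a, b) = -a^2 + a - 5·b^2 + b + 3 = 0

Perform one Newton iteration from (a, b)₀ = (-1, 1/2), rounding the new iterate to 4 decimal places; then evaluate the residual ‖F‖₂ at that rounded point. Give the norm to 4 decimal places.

At (-1, 1/2): F = (2.2500, 0.2500).
Jacobian J = [[b^2 + 1, 2·a·b + 3], [-2·a + 1, -10·b + 1]].
At the point, J = [[1.2500, 2.0000], [3.0000, -4.0000]] (det J = -11.0000).
Solving J·Δ = −F gives Δ = (-0.8636, -0.5852).
Then the next iterate is (a, b)₁ = (-1.8636, -0.0852).
Re-evaluating at (-1.8636, -0.0852): F = (-0.132728, -2.458100), so ‖F‖₂ = 2.4617.

2.4617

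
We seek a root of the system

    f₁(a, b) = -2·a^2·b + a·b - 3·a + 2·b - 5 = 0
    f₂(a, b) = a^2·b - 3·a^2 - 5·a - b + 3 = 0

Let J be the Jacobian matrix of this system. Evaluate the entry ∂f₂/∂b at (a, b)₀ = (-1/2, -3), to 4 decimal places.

-0.7500

∂f₂/∂b = a^2 - 1.
At (-1/2, -3) this is -0.7500.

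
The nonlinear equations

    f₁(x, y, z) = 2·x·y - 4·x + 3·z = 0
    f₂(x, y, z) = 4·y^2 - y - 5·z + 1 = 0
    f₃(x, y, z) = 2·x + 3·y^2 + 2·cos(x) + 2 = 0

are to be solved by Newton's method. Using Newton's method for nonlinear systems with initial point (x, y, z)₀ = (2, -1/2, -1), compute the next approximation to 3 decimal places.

At (2, -1/2, -1): F = (-13.000, 7.500, 5.91771).
Jacobian J = [[2·y - 4, 2·x, 3], [0, 8·y - 1, -5], [-2·sin(x) + 2, 6·y, 0]].
At the point, J = [[-5.000, 4.000, 3.000], [0.000, -5.000, -5.000], [0.18141, -3.000, 0.000]] (det J = 74.09297).
Solving J·Δ = −F gives Δ = (-1.321, 1.893, -0.393).
Then the next iterate is (x, y, z)₁ = (0.679, 1.393, -1.393).

(0.679, 1.393, -1.393)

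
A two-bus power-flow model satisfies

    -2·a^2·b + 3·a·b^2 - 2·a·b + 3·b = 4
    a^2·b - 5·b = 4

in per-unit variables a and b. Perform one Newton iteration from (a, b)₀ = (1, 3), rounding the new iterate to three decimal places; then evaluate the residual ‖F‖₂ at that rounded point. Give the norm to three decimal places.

10.401

At (1, 3): F = (20.000, -16.000).
Jacobian J = [[-4·a·b + 3·b^2 - 2·b, -2·a^2 + 6·a·b - 2·a + 3], [2·a·b, a^2 - 5]].
At the point, J = [[9.000, 17.000], [6.000, -4.000]] (det J = -138.000).
Solving J·Δ = −F gives Δ = (1.391, -1.913).
Then the next iterate is (a, b)₁ = (2.391, 1.087).
Re-evaluating at (2.391, 1.087): F = (-9.89014, -3.22075), so ‖F‖₂ = 10.401.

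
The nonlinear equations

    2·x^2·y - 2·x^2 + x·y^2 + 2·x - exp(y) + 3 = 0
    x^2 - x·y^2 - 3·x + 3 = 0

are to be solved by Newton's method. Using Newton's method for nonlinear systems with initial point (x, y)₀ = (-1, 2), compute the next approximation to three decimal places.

At (-1, 2): F = (-8.38906, 11.000).
Jacobian J = [[4·x·y - 4·x + y^2 + 2, 2·x^2 + 2·x·y - exp(y)], [2·x - y^2 - 3, -2·x·y]].
At the point, J = [[2.000, -9.38906], [-9.000, 4.000]] (det J = -76.50150).
Solving J·Δ = −F gives Δ = (0.911, -0.699).
Then the next iterate is (x, y)₁ = (-0.089, 1.301).

(-0.089, 1.301)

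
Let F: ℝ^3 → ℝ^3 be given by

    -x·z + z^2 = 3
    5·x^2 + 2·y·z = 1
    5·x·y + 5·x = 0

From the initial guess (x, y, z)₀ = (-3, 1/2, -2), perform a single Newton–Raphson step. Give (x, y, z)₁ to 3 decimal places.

(-1.567, -0.283, -4.133)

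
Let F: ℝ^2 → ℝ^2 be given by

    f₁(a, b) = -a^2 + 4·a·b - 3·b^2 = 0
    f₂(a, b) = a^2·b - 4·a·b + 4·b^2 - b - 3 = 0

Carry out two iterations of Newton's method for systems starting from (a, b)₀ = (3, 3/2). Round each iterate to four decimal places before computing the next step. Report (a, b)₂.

(3.9141, 1.0136)

At (3, 3/2): F = (2.2500, 0.0000).
Jacobian J = [[-2·a + 4·b, 4·a - 6·b], [2·a·b - 4·b, a^2 - 4·a + 8·b - 1]].
At the point, J = [[0.0000, 3.0000], [3.0000, 8.0000]] (det J = -9.0000).
Solving J·Δ = −F gives Δ = (2.0000, -0.7500).
Then the next iterate is (a, b)₁ = (5.0000, 0.7500).
Round to (5.0000, 0.7500) and repeat: F = (-11.6875, 2.2500), J = [[-7.0000, 15.5000], [4.5000, 10.0000]].
Δ = (-1.0859, 0.2636), so (a, b)₂ = (3.9141, 1.0136).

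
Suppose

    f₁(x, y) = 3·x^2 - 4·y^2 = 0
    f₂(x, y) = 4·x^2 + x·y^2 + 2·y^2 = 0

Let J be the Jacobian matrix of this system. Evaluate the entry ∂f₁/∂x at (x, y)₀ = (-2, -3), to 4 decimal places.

∂f₁/∂x = 6·x.
At (-2, -3) this is -12.0000.

-12.0000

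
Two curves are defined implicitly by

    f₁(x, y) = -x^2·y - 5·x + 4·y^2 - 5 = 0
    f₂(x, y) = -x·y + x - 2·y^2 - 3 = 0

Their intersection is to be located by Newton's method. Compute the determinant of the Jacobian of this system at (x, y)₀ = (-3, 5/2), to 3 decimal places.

-53.500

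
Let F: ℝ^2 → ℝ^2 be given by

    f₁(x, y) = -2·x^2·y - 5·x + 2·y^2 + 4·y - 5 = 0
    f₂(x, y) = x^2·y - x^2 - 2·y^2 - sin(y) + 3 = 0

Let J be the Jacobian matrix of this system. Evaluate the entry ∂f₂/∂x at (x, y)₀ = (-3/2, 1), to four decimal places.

∂f₂/∂x = 2·x·y - 2·x.
At (-3/2, 1) this is 0.0000.

0.0000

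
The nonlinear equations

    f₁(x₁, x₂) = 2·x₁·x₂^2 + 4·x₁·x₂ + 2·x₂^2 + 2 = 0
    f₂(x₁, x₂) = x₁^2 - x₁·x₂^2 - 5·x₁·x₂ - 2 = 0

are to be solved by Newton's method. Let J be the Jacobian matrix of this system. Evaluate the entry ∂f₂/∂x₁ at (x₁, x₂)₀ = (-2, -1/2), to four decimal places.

∂f₂/∂x₁ = 2·x₁ - x₂^2 - 5·x₂.
At (-2, -1/2) this is -1.7500.

-1.7500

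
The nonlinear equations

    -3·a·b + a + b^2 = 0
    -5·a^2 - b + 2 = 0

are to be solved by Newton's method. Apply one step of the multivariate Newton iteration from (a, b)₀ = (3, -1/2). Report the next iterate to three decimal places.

At (3, -1/2): F = (7.750, -42.500).
Jacobian J = [[-3·b + 1, -3·a + 2·b], [-10·a, -1]].
At the point, J = [[2.500, -10.000], [-30.000, -1.000]] (det J = -302.500).
Solving J·Δ = −F gives Δ = (-1.431, 0.417).
Then the next iterate is (a, b)₁ = (1.569, -0.083).

(1.569, -0.083)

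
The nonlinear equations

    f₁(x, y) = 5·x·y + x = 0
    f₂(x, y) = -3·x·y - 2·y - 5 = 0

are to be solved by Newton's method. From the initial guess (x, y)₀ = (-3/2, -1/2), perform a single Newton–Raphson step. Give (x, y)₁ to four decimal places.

At (-3/2, -1/2): F = (2.2500, -6.2500).
Jacobian J = [[5·y + 1, 5·x], [-3·y, -3·x - 2]].
At the point, J = [[-1.5000, -7.5000], [1.5000, 2.5000]] (det J = 7.5000).
Solving J·Δ = −F gives Δ = (5.5000, -0.8000).
Then the next iterate is (x, y)₁ = (4.0000, -1.3000).

(4.0000, -1.3000)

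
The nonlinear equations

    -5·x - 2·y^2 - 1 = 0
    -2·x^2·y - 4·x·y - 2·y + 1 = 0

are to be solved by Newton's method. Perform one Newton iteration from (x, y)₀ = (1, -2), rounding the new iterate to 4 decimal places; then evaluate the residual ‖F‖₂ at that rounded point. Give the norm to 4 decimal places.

6.1005

At (1, -2): F = (-14.0000, 17.0000).
Jacobian J = [[-5, -4·y], [-4·x·y - 4·y, -2·x^2 - 4·x - 2]].
At the point, J = [[-5.0000, 8.0000], [16.0000, -8.0000]] (det J = -88.0000).
Solving J·Δ = −F gives Δ = (-0.2727, 1.5795).
Then the next iterate is (x, y)₁ = (0.7273, -0.4205).
Re-evaluating at (0.7273, -0.4205): F = (-4.990140, 3.509178), so ‖F‖₂ = 6.1005.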